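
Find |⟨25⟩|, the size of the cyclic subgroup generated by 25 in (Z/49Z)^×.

21

ord(25) | φ(49) = φ(7^2) = 7·(7−1) = 42 = 2 · 3 · 7.
Divisors of 42: 1, 2, 3, 6, 7, 14, 21, 42.
Compute 25^d (mod 49) for the divisors d until we hit 1:
25^1 ≡ 25 (mod 49)
25^2 ≡ 37 (mod 49)
25^3 ≡ 43 (mod 49)
25^6 ≡ 36 (mod 49)
25^7 ≡ 18 (mod 49)
25^14 ≡ 30 (mod 49)
25^21 ≡ 1 (mod 49) ✓
So ord_49(25) = 21.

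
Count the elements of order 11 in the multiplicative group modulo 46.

10

φ(46) = φ(2)·φ(23) = 1·22 = 22 = 2 · 11.
Since (Z/46Z)^× is cyclic of order 22, the number of elements of order d is φ(d) when d | 22 and 0 otherwise.
11 | 22, and φ(11) = 11 − 1 = 10.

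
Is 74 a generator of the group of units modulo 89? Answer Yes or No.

Yes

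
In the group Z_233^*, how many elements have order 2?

1

φ(233) = 233 − 1 = 232 = 2^3 · 29.
(Z/233Z)^× is cyclic (|G| = 232); a cyclic group of order m has exactly φ(d) elements of each order d | m, and none otherwise.
2 | 232, and φ(2) = 2 − 1 = 1.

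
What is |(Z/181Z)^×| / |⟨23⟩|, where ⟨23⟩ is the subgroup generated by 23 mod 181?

ord(23) | φ(181) = 181 − 1 = 180 = 2^2 · 3^2 · 5.
Divisors of 180: 1, 2, 3, 4, 5, 6, 9, 10, 12, 15, 18, 20, 30, 36, 45, 60, 90, 180.
Compute 23^d (mod 181) for the divisors d until we hit 1:
23^1 ≡ 23
23^2 ≡ 167
23^3 ≡ 40
23^4 ≡ 15
23^5 ≡ 164
23^6 ≡ 152
23^9 ≡ 107
23^10 ≡ 108
23^12 ≡ 117
23^15 ≡ 155
23^18 ≡ 46
23^20 ≡ 80
23^30 ≡ 133
23^36 ≡ 125
23^45 ≡ 162
23^60 ≡ 132
23^90 ≡ 180
23^180 ≡ 1
Thus |⟨23⟩| = ord(23) = 180.
Index = |(Z/181Z)^×| / |⟨23⟩| = 180 / 180 = 1.

1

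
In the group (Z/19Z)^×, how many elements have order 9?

6

φ(19) = 19 − 1 = 18 = 2 · 3^2.
In a cyclic group of order 18, there are φ(d) elements of order d for each divisor d of 18, and zero for non-divisors.
9 = 3^2 divides 18, and φ(9) = 6.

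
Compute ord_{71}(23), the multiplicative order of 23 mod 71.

ord(23) | φ(71) = 71 − 1 = 70 = 2 · 5 · 7.
Divisors of 70: 1, 2, 5, 7, 10, 14, 35, 70.
Check 23^d mod 71 for each divisor in increasing order:
23^1 ≡ 23 (mod 71)
23^2 ≡ 32 (mod 71)
23^5 ≡ 51 (mod 71)
23^7 ≡ 70 (mod 71)
23^10 ≡ 45 (mod 71)
23^14 ≡ 1 (mod 71) ✓
So ord_71(23) = 14.

14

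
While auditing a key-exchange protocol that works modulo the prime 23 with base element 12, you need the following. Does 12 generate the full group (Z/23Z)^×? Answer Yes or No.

φ(23) = 23 − 1 = 22 = 2 · 11.
It suffices to check that the order of 12 is not a proper divisor of 22: compute 12^(22/q) for q ∈ {2, 11}.
12^11 ≡ 1 (mod 23)  [q = 2: ≡ 1 ✗]
12^2 ≡ 6 (mod 23)  [q = 11: ≢ 1 ✓]
Since 12^11 ≡ 1, the order of 12 divides 11 < 22, so 12 is not a primitive root.

No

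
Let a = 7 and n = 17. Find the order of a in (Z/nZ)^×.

ord(7) | φ(17) = 17 − 1 = 16 = 2^4.
Divisors of 16: 1, 2, 4, 8, 16.
Test each divisor d:
7^1 ≡ 7 (mod 17)
7^2 ≡ 15 (mod 17)
7^4 ≡ 4 (mod 17)
7^8 ≡ 16 (mod 17)
7^16 ≡ 1 (mod 17) ✓
Therefore the multiplicative order of 7 modulo 17 is 16.

16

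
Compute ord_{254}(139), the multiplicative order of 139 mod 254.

126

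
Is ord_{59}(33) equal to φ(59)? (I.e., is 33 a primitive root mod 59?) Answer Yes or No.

φ(59) = 59 − 1 = 58 = 2 · 29.
An element g generates (Z/59Z)^× iff g^(58/q) ≢ 1 (mod 59) for each prime q ∈ {2, 29}.
33^29 ≡ 58 (mod 59)  [q = 2: ≢ 1 ✓]
33^2 ≡ 27 (mod 59)  [q = 29: ≢ 1 ✓]
None equal 1, so ord_59(33) = 58: 33 is a primitive root.

Yes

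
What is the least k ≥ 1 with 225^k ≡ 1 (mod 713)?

The order of 225 must divide φ(713) = φ(23·31) = (23−1)·(31−1) = 22·30 = 660 = 2^2 · 3 · 5 · 11.
Divisors of 660: 1, 2, 3, 4, 5, 6, 10, 11, 12, 15, 20, 22, 30, 33, 44, 55, 60, 66, 110, 132, 165, 220, 330, 660.
Test each divisor d:
225^1 ≡ 225 (mod 713)
225^2 ≡ 2 (mod 713)
225^3 ≡ 450 (mod 713)
225^4 ≡ 4 (mod 713)
225^5 ≡ 187 (mod 713)
225^6 ≡ 8 (mod 713)
225^10 ≡ 32 (mod 713)
225^11 ≡ 70 (mod 713)
225^12 ≡ 64 (mod 713)
225^15 ≡ 280 (mod 713)
225^20 ≡ 311 (mod 713)
225^22 ≡ 622 (mod 713)
225^30 ≡ 683 (mod 713)
225^33 ≡ 47 (mod 713)
225^44 ≡ 438 (mod 713)
225^55 ≡ 1 (mod 713) ✓
So ord_713(225) = 55.

55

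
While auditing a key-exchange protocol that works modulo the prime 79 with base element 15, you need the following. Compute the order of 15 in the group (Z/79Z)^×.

26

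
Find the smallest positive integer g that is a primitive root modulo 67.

2

φ(67) = 67 − 1 = 66 = 2 · 3 · 11.
g is a primitive root iff g^(66/q) ≢ 1 (mod 67) for each prime q ∈ {2, 3, 11}.
g = 2: 2^33 ≡ 66; 2^22 ≡ 37; 2^6 ≡ 64 — none is 1, so 2 is a primitive root.
So 2 is the smallest generator of (Z/67Z)^×.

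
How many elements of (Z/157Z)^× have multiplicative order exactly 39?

24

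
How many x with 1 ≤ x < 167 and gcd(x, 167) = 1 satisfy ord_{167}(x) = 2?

1

φ(167) = 167 − 1 = 166 = 2 · 83.
(Z/167Z)^× is cyclic (|G| = 166); a cyclic group of order m has exactly φ(d) elements of each order d | m, and none otherwise.
2 | 166, and φ(2) = 2 − 1 = 1.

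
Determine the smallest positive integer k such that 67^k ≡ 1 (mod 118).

58

The order of 67 must divide φ(118) = φ(2)·φ(59) = 1·58 = 58 = 2 · 29.
Divisors of 58: 1, 2, 29, 58.
Check 67^d mod 118 for each divisor in increasing order:
67^1 ≡ 67 (mod 118)
67^2 ≡ 5 (mod 118)
67^29 ≡ 117 (mod 118)
67^58 ≡ 1 (mod 118) ✓
The smallest such exponent is 58, so the order of 67 is 58.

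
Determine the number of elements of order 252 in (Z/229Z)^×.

φ(229) = 229 − 1 = 228 = 2^2 · 3 · 19.
In a cyclic group of order 228, there are φ(d) elements of order d for each divisor d of 228, and zero for non-divisors.
252 does not divide 228, so no element of (Z/229Z)^× has order 252.

0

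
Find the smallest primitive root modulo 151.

6

φ(151) = 151 − 1 = 150 = 2 · 3 · 5^2.
g is a primitive root iff g^(150/q) ≢ 1 (mod 151) for each prime q ∈ {2, 3, 5}.
g = 2: 2^75 ≡ 1 — hits 1, so not a primitive root.
g = 3: 3^75 ≡ 150; 3^50 ≡ 1 — hits 1, so not a primitive root.
g = 4: 4^75 ≡ 1 — hits 1, so not a primitive root.
g = 5: 5^75 ≡ 1 — hits 1, so not a primitive root.
g = 6: 6^75 ≡ 150; 6^50 ≡ 32; 6^30 ≡ 59 — none is 1, so 6 is a primitive root.
So 6 is the smallest generator of (Z/151Z)^×.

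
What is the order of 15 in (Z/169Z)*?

156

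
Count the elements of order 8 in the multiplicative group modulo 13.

0

φ(13) = 13 − 1 = 12 = 2^2 · 3.
In a cyclic group of order 12, there are φ(d) elements of order d for each divisor d of 12, and zero for non-divisors.
Since 8 ∤ 12, the count is 0.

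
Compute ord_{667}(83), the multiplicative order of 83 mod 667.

154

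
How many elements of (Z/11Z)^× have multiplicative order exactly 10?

φ(11) = 11 − 1 = 10 = 2 · 5.
Since (Z/11Z)^× is cyclic of order 10, the number of elements of order d is φ(d) when d | 10 and 0 otherwise.
10 = 2 · 5 divides 10, and φ(10) = 4.

4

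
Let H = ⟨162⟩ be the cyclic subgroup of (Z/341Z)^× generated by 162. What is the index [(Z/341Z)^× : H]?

10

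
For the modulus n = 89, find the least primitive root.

φ(89) = 89 − 1 = 88 = 2^3 · 11.
g is a primitive root iff g^(88/q) ≢ 1 (mod 89) for each prime q ∈ {2, 11}.
g = 2: 2^44 ≡ 1 — hits 1, so not a primitive root.
g = 3: 3^44 ≡ 88; 3^8 ≡ 64 — none is 1, so 3 is a primitive root.
So 3 is the smallest generator of (Z/89Z)^×.

3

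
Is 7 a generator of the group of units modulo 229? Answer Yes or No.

φ(229) = 229 − 1 = 228 = 2^2 · 3 · 19.
7 is a primitive root mod 229 iff 7^(φ(229)/q) ≢ 1 for every prime q | φ(229), i.e. q ∈ {2, 3, 19}.
7^114 ≡ 228 (mod 229)  [q = 2: ≢ 1 ✓]
7^76 ≡ 94 (mod 229)  [q = 3: ≢ 1 ✓]
7^12 ≡ 43 (mod 229)  [q = 19: ≢ 1 ✓]
All checks pass, so 7 has order 228 and is a primitive root modulo 229.

Yes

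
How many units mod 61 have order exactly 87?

φ(61) = 61 − 1 = 60 = 2^2 · 3 · 5.
In a cyclic group of order 60, there are φ(d) elements of order d for each divisor d of 60, and zero for non-divisors.
87 does not divide 60, so no element of (Z/61Z)^× has order 87.

0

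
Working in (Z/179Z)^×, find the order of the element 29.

By Lagrange's theorem, ord_179(29) divides φ(179) = 179 − 1 = 178 = 2 · 89.
Divisors of 178: 1, 2, 89, 178.
Evaluate successive powers at the divisors of 178:
29^1 ≡ 29 (mod 179)
29^2 ≡ 125 (mod 179)
29^89 ≡ 1 (mod 179) ✓
Hence ord(29) = 89.

89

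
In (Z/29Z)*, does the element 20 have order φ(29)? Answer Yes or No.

φ(29) = 29 − 1 = 28 = 2^2 · 7.
An element g generates (Z/29Z)^× iff g^(28/q) ≢ 1 (mod 29) for each prime q ∈ {2, 7}.
20^14 ≡ 1 (mod 29)  [q = 2: ≡ 1 ✗]
20^4 ≡ 7 (mod 29)  [q = 7: ≢ 1 ✓]
20^14 ≡ 1 shows ord(20) | 14, strictly less than φ(29); not a primitive root.

No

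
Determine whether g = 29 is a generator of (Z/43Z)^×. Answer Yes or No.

φ(43) = 43 − 1 = 42 = 2 · 3 · 7.
It suffices to check that the order of 29 is not a proper divisor of 42: compute 29^(42/q) for q ∈ {2, 3, 7}.
29^21 ≡ 42 (mod 43)  [q = 2: ≢ 1 ✓]
29^14 ≡ 6 (mod 43)  [q = 3: ≢ 1 ✓]
29^6 ≡ 21 (mod 43)  [q = 7: ≢ 1 ✓]
Every test exponent gives a nontrivial residue, hence 29 generates the full group.

Yes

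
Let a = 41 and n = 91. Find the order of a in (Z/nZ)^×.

12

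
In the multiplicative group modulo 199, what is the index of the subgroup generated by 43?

22

By Lagrange's theorem, ord_199(43) divides φ(199) = 199 − 1 = 198 = 2 · 3^2 · 11.
Divisors of 198: 1, 2, 3, 6, 9, 11, 18, 22, 33, 66, 99, 198.
Compute 43^d (mod 199) for the divisors d until we hit 1:
43^1 ≡ 43 (mod 199)
43^2 ≡ 58 (mod 199)
43^3 ≡ 106 (mod 199)
43^6 ≡ 92 (mod 199)
43^9 ≡ 1 (mod 199) ✓
So ord_199(43) = 9, hence |⟨43⟩| = 9.
Index = |(Z/199Z)^×| / |⟨43⟩| = 198 / 9 = 22.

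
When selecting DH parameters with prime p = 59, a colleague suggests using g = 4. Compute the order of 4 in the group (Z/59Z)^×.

29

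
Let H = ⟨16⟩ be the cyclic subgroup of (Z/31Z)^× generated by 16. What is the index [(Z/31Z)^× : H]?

6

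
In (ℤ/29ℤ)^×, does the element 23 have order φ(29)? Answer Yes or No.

φ(29) = 29 − 1 = 28 = 2^2 · 7.
It suffices to check that the order of 23 is not a proper divisor of 28: compute 23^(28/q) for q ∈ {2, 7}.
23^14 ≡ 1 (mod 29)  [q = 2: ≡ 1 ✗]
23^4 ≡ 20 (mod 29)  [q = 7: ≢ 1 ✓]
23^14 ≡ 1 shows ord(23) | 14, strictly less than φ(29); not a primitive root.

No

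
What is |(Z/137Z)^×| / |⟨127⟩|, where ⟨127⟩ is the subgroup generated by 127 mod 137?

ord(127) | φ(137) = 137 − 1 = 136 = 2^3 · 17.
Divisors of 136: 1, 2, 4, 8, 17, 34, 68, 136.
Compute 127^d (mod 137) for the divisors d until we hit 1:
127^1 ≡ 127 (mod 137)
127^2 ≡ 100 (mod 137)
127^4 ≡ 136 (mod 137)
127^8 ≡ 1 (mod 137) ✓
So ord_137(127) = 8, hence |⟨127⟩| = 8.
[(Z/137Z)^× : ⟨127⟩] = 136/8 = 17.

17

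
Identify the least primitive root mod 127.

3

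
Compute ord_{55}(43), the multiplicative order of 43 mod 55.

4

The order of 43 must divide φ(55) = φ(5·11) = (5−1)·(11−1) = 4·10 = 40 = 2^3 · 5.
Divisors of 40: 1, 2, 4, 5, 8, 10, 20, 40.
Evaluate successive powers at the divisors of 40:
43^1 ≡ 43 (mod 55)
43^2 ≡ 34 (mod 55)
43^4 ≡ 1 (mod 55) ✓
So ord_55(43) = 4.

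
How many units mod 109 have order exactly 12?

φ(109) = 109 − 1 = 108 = 2^2 · 3^3.
Since (Z/109Z)^× is cyclic of order 108, the number of elements of order d is φ(d) when d | 108 and 0 otherwise.
12 = 2^2 · 3 divides 108, and φ(12) = 4.

4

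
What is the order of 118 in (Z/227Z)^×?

226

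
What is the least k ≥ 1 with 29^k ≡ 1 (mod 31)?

By Lagrange's theorem, ord_31(29) divides φ(31) = 31 − 1 = 30 = 2 · 3 · 5.
Divisors of 30: 1, 2, 3, 5, 6, 10, 15, 30.
Evaluate successive powers at the divisors of 30:
29^1 ≡ 29 (mod 31)
29^2 ≡ 4 (mod 31)
29^3 ≡ 23 (mod 31)
29^5 ≡ 30 (mod 31)
29^6 ≡ 2 (mod 31)
29^10 ≡ 1 (mod 31) ✓
So ord_31(29) = 10.

10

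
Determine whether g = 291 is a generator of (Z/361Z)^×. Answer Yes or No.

φ(361) = φ(19^2) = 19·(19−1) = 342 = 2 · 3^2 · 19.
It suffices to check that the order of 291 is not a proper divisor of 342: compute 291^(342/q) for q ∈ {2, 3, 19}.
291^171 ≡ 1 (mod 361)  [q = 2: ≡ 1 ✗]
291^114 ≡ 68 (mod 361)  [q = 3: ≢ 1 ✓]
291^18 ≡ 172 (mod 361)  [q = 19: ≢ 1 ✓]
291^171 ≡ 1 shows ord(291) | 171, strictly less than φ(361); not a primitive root.

No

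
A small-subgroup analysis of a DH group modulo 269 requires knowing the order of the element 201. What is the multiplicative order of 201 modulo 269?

By Lagrange's theorem, ord_269(201) divides φ(269) = 269 − 1 = 268 = 2^2 · 67.
Divisors of 268: 1, 2, 4, 67, 134, 268.
Check 201^d mod 269 for each divisor in increasing order:
201^1 ≡ 201
201^2 ≡ 51
201^4 ≡ 180
201^67 ≡ 187
201^134 ≡ 268
201^268 ≡ 1
So ord_269(201) = 268.

268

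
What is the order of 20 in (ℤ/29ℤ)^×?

7

ord(20) | φ(29) = 29 − 1 = 28 = 2^2 · 7.
Divisors of 28: 1, 2, 4, 7, 14, 28.
Evaluate successive powers at the divisors of 28:
20^1 ≡ 20
20^2 ≡ 23
20^4 ≡ 7
20^7 ≡ 1
Therefore the multiplicative order of 20 modulo 29 is 7.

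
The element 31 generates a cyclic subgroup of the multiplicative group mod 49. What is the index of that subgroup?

7

ord(31) | φ(49) = φ(7^2) = 7·(7−1) = 42 = 2 · 3 · 7.
Divisors of 42: 1, 2, 3, 6, 7, 14, 21, 42.
Check 31^d mod 49 for each divisor in increasing order:
31^1 ≡ 31 (mod 49)
31^2 ≡ 30 (mod 49)
31^3 ≡ 48 (mod 49)
31^6 ≡ 1 (mod 49) ✓
Thus |⟨31⟩| = ord(31) = 6.
[(Z/49Z)^× : ⟨31⟩] = 42/6 = 7.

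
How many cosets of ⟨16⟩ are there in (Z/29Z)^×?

4

By Lagrange's theorem, ord_29(16) divides φ(29) = 29 − 1 = 28 = 2^2 · 7.
Divisors of 28: 1, 2, 4, 7, 14, 28.
Check 16^d mod 29 for each divisor in increasing order:
16^1 ≡ 16 (mod 29)
16^2 ≡ 24 (mod 29)
16^4 ≡ 25 (mod 29)
16^7 ≡ 1 (mod 29) ✓
The order of 16 is 7, so the subgroup it generates has 7 elements.
Index = |(Z/29Z)^×| / |⟨16⟩| = 28 / 7 = 4.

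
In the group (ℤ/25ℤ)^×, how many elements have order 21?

0

φ(25) = φ(5^2) = 5·(5−1) = 20 = 2^2 · 5.
In a cyclic group of order 20, there are φ(d) elements of order d for each divisor d of 20, and zero for non-divisors.
Since 21 ∤ 20, the count is 0.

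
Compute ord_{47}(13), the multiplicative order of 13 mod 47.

46

By Lagrange's theorem, ord_47(13) divides φ(47) = 47 − 1 = 46 = 2 · 23.
Divisors of 46: 1, 2, 23, 46.
Check 13^d mod 47 for each divisor in increasing order:
13^1 ≡ 13 (mod 47)
13^2 ≡ 28 (mod 47)
13^23 ≡ 46 (mod 47)
13^46 ≡ 1 (mod 47) ✓
Therefore the multiplicative order of 13 modulo 47 is 46.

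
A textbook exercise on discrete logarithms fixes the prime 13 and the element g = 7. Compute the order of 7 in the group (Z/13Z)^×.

12

Since 7 ∈ (Z/13Z)^×, its order divides φ(13) = 13 − 1 = 12 = 2^2 · 3.
Divisors of 12: 1, 2, 3, 4, 6, 12.
Test each divisor d:
7^1 ≡ 7
7^2 ≡ 10
7^3 ≡ 5
7^4 ≡ 9
7^6 ≡ 12
7^12 ≡ 1
Hence ord(7) = 12.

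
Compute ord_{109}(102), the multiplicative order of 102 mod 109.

54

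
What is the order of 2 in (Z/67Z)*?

66

Since 2 ∈ (Z/67Z)^×, its order divides φ(67) = 67 − 1 = 66 = 2 · 3 · 11.
Divisors of 66: 1, 2, 3, 6, 11, 22, 33, 66.
Compute 2^d (mod 67) for the divisors d until we hit 1:
2^1 ≡ 2 (mod 67)
2^2 ≡ 4 (mod 67)
2^3 ≡ 8 (mod 67)
2^6 ≡ 64 (mod 67)
2^11 ≡ 38 (mod 67)
2^22 ≡ 37 (mod 67)
2^33 ≡ 66 (mod 67)
2^66 ≡ 1 (mod 67) ✓
So ord_67(2) = 66.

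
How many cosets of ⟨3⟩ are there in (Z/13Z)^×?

4

By Lagrange's theorem, ord_13(3) divides φ(13) = 13 − 1 = 12 = 2^2 · 3.
Divisors of 12: 1, 2, 3, 4, 6, 12.
Check 3^d mod 13 for each divisor in increasing order:
3^1 ≡ 3 (mod 13)
3^2 ≡ 9 (mod 13)
3^3 ≡ 1 (mod 13) ✓
Thus |⟨3⟩| = ord(3) = 3.
The index is φ(13) / ord(3) = 12 / 3 = 4.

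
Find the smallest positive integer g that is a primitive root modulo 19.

2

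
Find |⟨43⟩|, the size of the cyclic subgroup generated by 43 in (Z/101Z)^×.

50

By Lagrange's theorem, ord_101(43) divides φ(101) = 101 − 1 = 100 = 2^2 · 5^2.
Divisors of 100: 1, 2, 4, 5, 10, 20, 25, 50, 100.
Test each divisor d:
43^1 ≡ 43 (mod 101)
43^2 ≡ 31 (mod 101)
43^4 ≡ 52 (mod 101)
43^5 ≡ 14 (mod 101)
43^10 ≡ 95 (mod 101)
43^20 ≡ 36 (mod 101)
43^25 ≡ 100 (mod 101)
43^50 ≡ 1 (mod 101) ✓
Hence ord(43) = 50.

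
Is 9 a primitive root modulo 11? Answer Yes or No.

No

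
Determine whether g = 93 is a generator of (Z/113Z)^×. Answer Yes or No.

φ(113) = 113 − 1 = 112 = 2^4 · 7.
Test 93^(112/q) mod 113 for each prime factor q of 112:
93^56 ≡ 112 (mod 113)  [q = 2: ≢ 1 ✓]
93^16 ≡ 28 (mod 113)  [q = 7: ≢ 1 ✓]
All checks pass, so 93 has order 112 and is a primitive root modulo 113.

Yes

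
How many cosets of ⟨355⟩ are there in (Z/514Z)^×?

ord(355) | φ(514) = φ(2)·φ(257) = 1·256 = 256 = 2^8.
Divisors of 256: 1, 2, 4, 8, 16, 32, 64, 128, 256.
Test each divisor d:
355^1 ≡ 355 (mod 514)
355^2 ≡ 95 (mod 514)
355^4 ≡ 287 (mod 514)
355^8 ≡ 129 (mod 514)
355^16 ≡ 193 (mod 514)
355^32 ≡ 241 (mod 514)
355^64 ≡ 513 (mod 514)
355^128 ≡ 1 (mod 514) ✓
Thus |⟨355⟩| = ord(355) = 128.
The index is φ(514) / ord(355) = 256 / 128 = 2.

2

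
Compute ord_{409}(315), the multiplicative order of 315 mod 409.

136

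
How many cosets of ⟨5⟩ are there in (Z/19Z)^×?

2

The order of 5 must divide φ(19) = 19 − 1 = 18 = 2 · 3^2.
Divisors of 18: 1, 2, 3, 6, 9, 18.
Compute 5^d (mod 19) for the divisors d until we hit 1:
5^1 ≡ 5
5^2 ≡ 6
5^3 ≡ 11
5^6 ≡ 7
5^9 ≡ 1
The order of 5 is 9, so the subgroup it generates has 9 elements.
The index is φ(19) / ord(5) = 18 / 9 = 2.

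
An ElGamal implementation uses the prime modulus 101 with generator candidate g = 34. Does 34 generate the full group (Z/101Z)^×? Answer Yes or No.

Yes

φ(101) = 101 − 1 = 100 = 2^2 · 5^2.
Test 34^(100/q) mod 101 for each prime factor q of 100:
34^50 ≡ 100 (mod 101)  [q = 2: ≢ 1 ✓]
34^20 ≡ 95 (mod 101)  [q = 5: ≢ 1 ✓]
None equal 1, so ord_101(34) = 100: 34 is a primitive root.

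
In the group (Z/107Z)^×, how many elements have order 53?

φ(107) = 107 − 1 = 106 = 2 · 53.
Since (Z/107Z)^× is cyclic of order 106, the number of elements of order d is φ(d) when d | 106 and 0 otherwise.
53 | 106, and φ(53) = 53 − 1 = 52.

52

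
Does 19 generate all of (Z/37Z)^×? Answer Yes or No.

φ(37) = 37 − 1 = 36 = 2^2 · 3^2.
Test 19^(36/q) mod 37 for each prime factor q of 36:
19^18 ≡ 36 (mod 37)  [q = 2: ≢ 1 ✓]
19^12 ≡ 10 (mod 37)  [q = 3: ≢ 1 ✓]
All checks pass, so 19 has order 36 and is a primitive root modulo 37.

Yes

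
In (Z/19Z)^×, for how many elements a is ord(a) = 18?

φ(19) = 19 − 1 = 18 = 2 · 3^2.
(Z/19Z)^× is cyclic (|G| = 18); a cyclic group of order m has exactly φ(d) elements of each order d | m, and none otherwise.
18 = 2 · 3^2 divides 18, and φ(18) = 6.

6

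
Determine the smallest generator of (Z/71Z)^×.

7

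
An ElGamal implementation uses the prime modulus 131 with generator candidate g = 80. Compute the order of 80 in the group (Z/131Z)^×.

13

The order of 80 must divide φ(131) = 131 − 1 = 130 = 2 · 5 · 13.
Divisors of 130: 1, 2, 5, 10, 13, 26, 65, 130.
Test each divisor d:
80^1 ≡ 80 (mod 131)
80^2 ≡ 112 (mod 131)
80^5 ≡ 60 (mod 131)
80^10 ≡ 63 (mod 131)
80^13 ≡ 1 (mod 131) ✓
Hence ord(80) = 13.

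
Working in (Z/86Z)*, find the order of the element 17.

Since 17 ∈ (Z/86Z)^×, its order divides φ(86) = φ(2)·φ(43) = 1·42 = 42 = 2 · 3 · 7.
Divisors of 42: 1, 2, 3, 6, 7, 14, 21, 42.
Test each divisor d:
17^1 ≡ 17 (mod 86)
17^2 ≡ 31 (mod 86)
17^3 ≡ 11 (mod 86)
17^6 ≡ 35 (mod 86)
17^7 ≡ 79 (mod 86)
17^14 ≡ 49 (mod 86)
17^21 ≡ 1 (mod 86) ✓
Therefore the multiplicative order of 17 modulo 86 is 21.

21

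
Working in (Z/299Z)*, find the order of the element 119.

132

ord(119) | φ(299) = φ(13·23) = (13−1)·(23−1) = 12·22 = 264 = 2^3 · 3 · 11.
Divisors of 264: 1, 2, 3, 4, 6, 8, 11, 12, 22, 24, 33, 44, 66, 88, 132, 264.
Compute 119^d (mod 299) for the divisors d until we hit 1:
119^1 ≡ 119
119^2 ≡ 108
119^3 ≡ 294
119^4 ≡ 3
119^6 ≡ 25
119^8 ≡ 9
119^11 ≡ 254
119^12 ≡ 27
119^22 ≡ 231
119^24 ≡ 131
119^33 ≡ 70
119^44 ≡ 139
119^66 ≡ 116
119^88 ≡ 185
119^132 ≡ 1
The smallest such exponent is 132, so the order of 119 is 132.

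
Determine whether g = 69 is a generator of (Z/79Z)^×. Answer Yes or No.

φ(79) = 79 − 1 = 78 = 2 · 3 · 13.
Test 69^(78/q) mod 79 for each prime factor q of 78:
69^39 ≡ 78 (mod 79)  [q = 2: ≢ 1 ✓]
69^26 ≡ 1 (mod 79)  [q = 3: ≡ 1 ✗]
69^6 ≡ 18 (mod 79)  [q = 13: ≢ 1 ✓]
The check at q = 3 fails, so 69 generates a proper subgroup.

No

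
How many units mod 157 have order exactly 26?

φ(157) = 157 − 1 = 156 = 2^2 · 3 · 13.
In a cyclic group of order 156, there are φ(d) elements of order d for each divisor d of 156, and zero for non-divisors.
26 = 2 · 13 divides 156, and φ(26) = 12.

12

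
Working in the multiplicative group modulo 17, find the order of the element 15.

By Lagrange's theorem, ord_17(15) divides φ(17) = 17 − 1 = 16 = 2^4.
Divisors of 16: 1, 2, 4, 8, 16.
Check 15^d mod 17 for each divisor in increasing order:
15^1 ≡ 15 (mod 17)
15^2 ≡ 4 (mod 17)
15^4 ≡ 16 (mod 17)
15^8 ≡ 1 (mod 17) ✓
Hence ord(15) = 8.

8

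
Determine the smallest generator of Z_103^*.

5

φ(103) = 103 − 1 = 102 = 2 · 3 · 17.
Test candidates g = 2, 3, … against the prime factors q ∈ {2, 3, 17} of φ(103): g is a generator iff g^(102/q) ≢ 1 for every such q.
g = 2: 2^51 ≡ 1 — hits 1, so not a primitive root.
g = 3: 3^51 ≡ 102; 3^34 ≡ 1 — hits 1, so not a primitive root.
g = 4: 4^51 ≡ 1 — hits 1, so not a primitive root.
g = 5: 5^51 ≡ 102; 5^34 ≡ 56; 5^6 ≡ 72 — none is 1, so 5 is a primitive root.
So 5 is the smallest generator of (Z/103Z)^×.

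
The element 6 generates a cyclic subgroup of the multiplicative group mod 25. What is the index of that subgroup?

4

By Lagrange's theorem, ord_25(6) divides φ(25) = φ(5^2) = 5·(5−1) = 20 = 2^2 · 5.
Divisors of 20: 1, 2, 4, 5, 10, 20.
Test each divisor d:
6^1 ≡ 6 (mod 25)
6^2 ≡ 11 (mod 25)
6^4 ≡ 21 (mod 25)
6^5 ≡ 1 (mod 25) ✓
Thus |⟨6⟩| = ord(6) = 5.
[(Z/25Z)^× : ⟨6⟩] = 20/5 = 4.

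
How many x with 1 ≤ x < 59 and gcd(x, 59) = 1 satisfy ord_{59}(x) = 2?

φ(59) = 59 − 1 = 58 = 2 · 29.
(Z/59Z)^× is cyclic (|G| = 58); a cyclic group of order m has exactly φ(d) elements of each order d | m, and none otherwise.
2 | 58, and φ(2) = 2 − 1 = 1.

1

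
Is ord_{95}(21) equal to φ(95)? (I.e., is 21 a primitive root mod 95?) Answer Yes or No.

95 = 5 · 19 is a product of two distinct odd primes, so (Z/95Z)^× ≅ (Z/5Z)^× × (Z/19Z)^× is not cyclic.
No primitive root modulo 95 exists; in particular 21 is not one.

No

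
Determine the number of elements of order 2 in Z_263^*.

1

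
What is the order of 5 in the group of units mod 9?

6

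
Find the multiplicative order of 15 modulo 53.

ord(15) | φ(53) = 53 − 1 = 52 = 2^2 · 13.
Divisors of 52: 1, 2, 4, 13, 26, 52.
Compute 15^d (mod 53) for the divisors d until we hit 1:
15^1 ≡ 15 (mod 53)
15^2 ≡ 13 (mod 53)
15^4 ≡ 10 (mod 53)
15^13 ≡ 1 (mod 53) ✓
Hence ord(15) = 13.

13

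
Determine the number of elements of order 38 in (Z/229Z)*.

18

φ(229) = 229 − 1 = 228 = 2^2 · 3 · 19.
In a cyclic group of order 228, there are φ(d) elements of order d for each divisor d of 228, and zero for non-divisors.
38 = 2 · 19 divides 228, and φ(38) = 18.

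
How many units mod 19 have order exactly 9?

6

φ(19) = 19 − 1 = 18 = 2 · 3^2.
In a cyclic group of order 18, there are φ(d) elements of order d for each divisor d of 18, and zero for non-divisors.
9 = 3^2 divides 18, and φ(9) = 6.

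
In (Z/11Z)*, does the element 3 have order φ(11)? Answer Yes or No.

φ(11) = 11 − 1 = 10 = 2 · 5.
It suffices to check that the order of 3 is not a proper divisor of 10: compute 3^(10/q) for q ∈ {2, 5}.
3^5 ≡ 1 (mod 11)  [q = 2: ≡ 1 ✗]
3^2 ≡ 9 (mod 11)  [q = 5: ≢ 1 ✓]
3^5 ≡ 1 shows ord(3) | 5, strictly less than φ(11); not a primitive root.

No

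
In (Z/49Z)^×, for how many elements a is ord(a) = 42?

12

φ(49) = φ(7^2) = 7·(7−1) = 42 = 2 · 3 · 7.
Since (Z/49Z)^× is cyclic of order 42, the number of elements of order d is φ(d) when d | 42 and 0 otherwise.
42 = 2 · 3 · 7 divides 42, and φ(42) = 12.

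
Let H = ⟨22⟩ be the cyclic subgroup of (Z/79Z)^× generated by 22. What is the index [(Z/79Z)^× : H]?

6

The order of 22 must divide φ(79) = 79 − 1 = 78 = 2 · 3 · 13.
Divisors of 78: 1, 2, 3, 6, 13, 26, 39, 78.
Evaluate successive powers at the divisors of 78:
22^1 ≡ 22 (mod 79)
22^2 ≡ 10 (mod 79)
22^3 ≡ 62 (mod 79)
22^6 ≡ 52 (mod 79)
22^13 ≡ 1 (mod 79) ✓
Thus |⟨22⟩| = ord(22) = 13.
[(Z/79Z)^× : ⟨22⟩] = 78/13 = 6.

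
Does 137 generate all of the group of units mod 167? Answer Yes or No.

No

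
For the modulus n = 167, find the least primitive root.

5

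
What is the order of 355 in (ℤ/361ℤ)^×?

ord(355) | φ(361) = φ(19^2) = 19·(19−1) = 342 = 2 · 3^2 · 19.
Divisors of 342: 1, 2, 3, 6, 9, 18, 19, 38, 57, 114, 171, 342.
Compute 355^d (mod 361) for the divisors d until we hit 1:
355^1 ≡ 355 (mod 361)
355^2 ≡ 36 (mod 361)
355^3 ≡ 145 (mod 361)
355^6 ≡ 87 (mod 361)
355^9 ≡ 341 (mod 361)
355^18 ≡ 39 (mod 361)
355^19 ≡ 127 (mod 361)
355^38 ≡ 245 (mod 361)
355^57 ≡ 69 (mod 361)
355^114 ≡ 68 (mod 361)
355^171 ≡ 360 (mod 361)
355^342 ≡ 1 (mod 361) ✓
The smallest such exponent is 342, so the order of 355 is 342.

342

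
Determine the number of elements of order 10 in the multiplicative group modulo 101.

4

φ(101) = 101 − 1 = 100 = 2^2 · 5^2.
(Z/101Z)^× is cyclic (|G| = 100); a cyclic group of order m has exactly φ(d) elements of each order d | m, and none otherwise.
10 = 2 · 5 divides 100, and φ(10) = 4.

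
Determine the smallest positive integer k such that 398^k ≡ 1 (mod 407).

By Lagrange's theorem, ord_407(398) divides φ(407) = φ(11·37) = (11−1)·(37−1) = 10·36 = 360 = 2^3 · 3^2 · 5.
Divisors of 360: 1, 2, 3, 4, 5, 6, 8, 9, 10, 12, 15, 18, 20, 24, 30, 36, 40, 45, 60, 72, 90, 120, 180, 360.
Check 398^d mod 407 for each divisor in increasing order:
398^1 ≡ 398 (mod 407)
398^2 ≡ 81 (mod 407)
398^3 ≡ 85 (mod 407)
398^4 ≡ 49 (mod 407)
398^5 ≡ 373 (mod 407)
398^6 ≡ 306 (mod 407)
398^8 ≡ 366 (mod 407)
398^9 ≡ 369 (mod 407)
398^10 ≡ 342 (mod 407)
398^12 ≡ 26 (mod 407)
398^15 ≡ 175 (mod 407)
398^18 ≡ 223 (mod 407)
398^20 ≡ 155 (mod 407)
398^24 ≡ 269 (mod 407)
398^30 ≡ 100 (mod 407)
398^36 ≡ 75 (mod 407)
398^40 ≡ 12 (mod 407)
398^45 ≡ 406 (mod 407)
398^60 ≡ 232 (mod 407)
398^72 ≡ 334 (mod 407)
398^90 ≡ 1 (mod 407) ✓
The smallest such exponent is 90, so the order of 398 is 90.

90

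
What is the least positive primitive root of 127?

φ(127) = 127 − 1 = 126 = 2 · 3^2 · 7.
Test candidates g = 2, 3, … against the prime factors q ∈ {2, 3, 7} of φ(127): g is a generator iff g^(126/q) ≢ 1 for every such q.
g = 2: 2^63 ≡ 1 — hits 1, so not a primitive root.
g = 3: 3^63 ≡ 126; 3^42 ≡ 107; 3^18 ≡ 4 — none is 1, so 3 is a primitive root.
The smallest primitive root modulo 127 is 3.

3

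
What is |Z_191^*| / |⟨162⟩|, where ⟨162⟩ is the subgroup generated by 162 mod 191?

2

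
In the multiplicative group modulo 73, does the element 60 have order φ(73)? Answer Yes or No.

φ(73) = 73 − 1 = 72 = 2^3 · 3^2.
Test 60^(72/q) mod 73 for each prime factor q of 72:
60^36 ≡ 72 (mod 73)  [q = 2: ≢ 1 ✓]
60^24 ≡ 64 (mod 73)  [q = 3: ≢ 1 ✓]
All checks pass, so 60 has order 72 and is a primitive root modulo 73.

Yes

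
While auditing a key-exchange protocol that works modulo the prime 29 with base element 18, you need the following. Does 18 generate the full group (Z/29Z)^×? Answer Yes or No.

Yes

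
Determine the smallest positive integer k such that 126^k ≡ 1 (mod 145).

28

By Lagrange's theorem, ord_145(126) divides φ(145) = φ(5·29) = (5−1)·(29−1) = 4·28 = 112 = 2^4 · 7.
Divisors of 112: 1, 2, 4, 7, 8, 14, 16, 28, 56, 112.
Compute 126^d (mod 145) for the divisors d until we hit 1:
126^1 ≡ 126 (mod 145)
126^2 ≡ 71 (mod 145)
126^4 ≡ 111 (mod 145)
126^7 ≡ 46 (mod 145)
126^8 ≡ 141 (mod 145)
126^14 ≡ 86 (mod 145)
126^16 ≡ 16 (mod 145)
126^28 ≡ 1 (mod 145) ✓
Hence ord(126) = 28.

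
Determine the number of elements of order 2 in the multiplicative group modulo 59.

1

φ(59) = 59 − 1 = 58 = 2 · 29.
(Z/59Z)^× is cyclic (|G| = 58); a cyclic group of order m has exactly φ(d) elements of each order d | m, and none otherwise.
2 | 58, and φ(2) = 2 − 1 = 1.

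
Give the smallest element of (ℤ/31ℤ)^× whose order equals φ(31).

3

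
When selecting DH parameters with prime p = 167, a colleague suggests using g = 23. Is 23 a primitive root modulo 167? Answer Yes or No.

Yes

φ(167) = 167 − 1 = 166 = 2 · 83.
It suffices to check that the order of 23 is not a proper divisor of 166: compute 23^(166/q) for q ∈ {2, 83}.
23^83 ≡ 166 (mod 167)  [q = 2: ≢ 1 ✓]
23^2 ≡ 28 (mod 167)  [q = 83: ≢ 1 ✓]
Every test exponent gives a nontrivial residue, hence 23 generates the full group.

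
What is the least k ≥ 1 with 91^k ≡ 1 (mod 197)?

196

The order of 91 must divide φ(197) = 197 − 1 = 196 = 2^2 · 7^2.
Divisors of 196: 1, 2, 4, 7, 14, 28, 49, 98, 196.
Compute 91^d (mod 197) for the divisors d until we hit 1:
91^1 ≡ 91 (mod 197)
91^2 ≡ 7 (mod 197)
91^4 ≡ 49 (mod 197)
91^7 ≡ 87 (mod 197)
91^14 ≡ 83 (mod 197)
91^28 ≡ 191 (mod 197)
91^49 ≡ 14 (mod 197)
91^98 ≡ 196 (mod 197)
91^196 ≡ 1 (mod 197) ✓
The smallest such exponent is 196, so the order of 91 is 196.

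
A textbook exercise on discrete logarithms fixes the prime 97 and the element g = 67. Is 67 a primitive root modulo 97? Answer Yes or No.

No

φ(97) = 97 − 1 = 96 = 2^5 · 3.
67 is a primitive root mod 97 iff 67^(φ(97)/q) ≢ 1 for every prime q | φ(97), i.e. q ∈ {2, 3}.
67^48 ≡ 96 (mod 97)  [q = 2: ≢ 1 ✓]
67^32 ≡ 1 (mod 97)  [q = 3: ≡ 1 ✗]
67^32 ≡ 1 shows ord(67) | 32, strictly less than φ(97); not a primitive root.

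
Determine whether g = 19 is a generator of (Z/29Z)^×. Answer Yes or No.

Yes

φ(29) = 29 − 1 = 28 = 2^2 · 7.
Test 19^(28/q) mod 29 for each prime factor q of 28:
19^14 ≡ 28 (mod 29)  [q = 2: ≢ 1 ✓]
19^4 ≡ 24 (mod 29)  [q = 7: ≢ 1 ✓]
All checks pass, so 19 has order 28 and is a primitive root modulo 29.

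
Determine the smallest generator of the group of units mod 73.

5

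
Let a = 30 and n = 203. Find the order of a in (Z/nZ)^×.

The order of 30 must divide φ(203) = φ(7·29) = (7−1)·(29−1) = 6·28 = 168 = 2^3 · 3 · 7.
Divisors of 168: 1, 2, 3, 4, 6, 7, 8, 12, 14, 21, 24, 28, 42, 56, 84, 168.
Compute 30^d (mod 203) for the divisors d until we hit 1:
30^1 ≡ 30
30^2 ≡ 88
30^3 ≡ 1
Hence ord(30) = 3.

3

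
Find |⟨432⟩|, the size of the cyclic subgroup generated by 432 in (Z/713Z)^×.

110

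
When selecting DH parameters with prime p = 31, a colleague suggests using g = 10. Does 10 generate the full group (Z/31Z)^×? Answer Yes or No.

φ(31) = 31 − 1 = 30 = 2 · 3 · 5.
It suffices to check that the order of 10 is not a proper divisor of 30: compute 10^(30/q) for q ∈ {2, 3, 5}.
10^15 ≡ 1 (mod 31)  [q = 2: ≡ 1 ✗]
10^10 ≡ 5 (mod 31)  [q = 3: ≢ 1 ✓]
10^6 ≡ 2 (mod 31)  [q = 5: ≢ 1 ✓]
The check at q = 2 fails, so 10 generates a proper subgroup.

No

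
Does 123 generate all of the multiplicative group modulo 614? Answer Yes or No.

Yes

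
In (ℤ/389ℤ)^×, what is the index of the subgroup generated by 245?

ord(245) | φ(389) = 389 − 1 = 388 = 2^2 · 97.
Divisors of 388: 1, 2, 4, 97, 194, 388.
Test each divisor d:
245^1 ≡ 245 (mod 389)
245^2 ≡ 119 (mod 389)
245^4 ≡ 157 (mod 389)
245^97 ≡ 1 (mod 389) ✓
Thus |⟨245⟩| = ord(245) = 97.
[(Z/389Z)^× : ⟨245⟩] = 388/97 = 4.

4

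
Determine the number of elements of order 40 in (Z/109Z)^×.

0

φ(109) = 109 − 1 = 108 = 2^2 · 3^3.
Since (Z/109Z)^× is cyclic of order 108, the number of elements of order d is φ(d) when d | 108 and 0 otherwise.
Since 40 ∤ 108, the count is 0.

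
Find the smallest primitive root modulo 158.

3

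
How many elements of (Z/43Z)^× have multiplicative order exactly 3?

φ(43) = 43 − 1 = 42 = 2 · 3 · 7.
In a cyclic group of order 42, there are φ(d) elements of order d for each divisor d of 42, and zero for non-divisors.
3 | 42, and φ(3) = 3 − 1 = 2.

2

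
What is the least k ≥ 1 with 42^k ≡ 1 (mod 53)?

13

The order of 42 must divide φ(53) = 53 − 1 = 52 = 2^2 · 13.
Divisors of 52: 1, 2, 4, 13, 26, 52.
Test each divisor d:
42^1 ≡ 42
42^2 ≡ 15
42^4 ≡ 13
42^13 ≡ 1
So ord_53(42) = 13.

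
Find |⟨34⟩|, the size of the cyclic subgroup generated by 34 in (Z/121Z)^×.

Since 34 ∈ (Z/121Z)^×, its order divides φ(121) = φ(11^2) = 11·(11−1) = 110 = 2 · 5 · 11.
Divisors of 110: 1, 2, 5, 10, 11, 22, 55, 110.
Check 34^d mod 121 for each divisor in increasing order:
34^1 ≡ 34
34^2 ≡ 67
34^5 ≡ 45
34^10 ≡ 89
34^11 ≡ 1
Therefore the multiplicative order of 34 modulo 121 is 11.

11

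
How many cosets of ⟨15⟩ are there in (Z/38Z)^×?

1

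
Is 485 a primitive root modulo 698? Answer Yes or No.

φ(698) = φ(2)·φ(349) = 1·348 = 348 = 2^2 · 3 · 29.
It suffices to check that the order of 485 is not a proper divisor of 348: compute 485^(348/q) for q ∈ {2, 3, 29}.
485^174 ≡ 697 (mod 698)  [q = 2: ≢ 1 ✓]
485^116 ≡ 1 (mod 698)  [q = 3: ≡ 1 ✗]
485^12 ≡ 1 (mod 698)  [q = 29: ≡ 1 ✗]
The check at q = 3 fails, so 485 generates a proper subgroup.

No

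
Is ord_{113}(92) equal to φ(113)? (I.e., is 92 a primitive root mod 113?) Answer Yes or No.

Yes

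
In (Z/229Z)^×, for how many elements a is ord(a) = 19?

φ(229) = 229 − 1 = 228 = 2^2 · 3 · 19.
Since (Z/229Z)^× is cyclic of order 228, the number of elements of order d is φ(d) when d | 228 and 0 otherwise.
19 | 228, and φ(19) = 19 − 1 = 18.

18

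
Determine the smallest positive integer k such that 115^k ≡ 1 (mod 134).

66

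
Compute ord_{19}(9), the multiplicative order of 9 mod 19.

9

The order of 9 must divide φ(19) = 19 − 1 = 18 = 2 · 3^2.
Divisors of 18: 1, 2, 3, 6, 9, 18.
Test each divisor d:
9^1 ≡ 9
9^2 ≡ 5
9^3 ≡ 7
9^6 ≡ 11
9^9 ≡ 1
So ord_19(9) = 9.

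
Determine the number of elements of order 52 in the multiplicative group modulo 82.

0

φ(82) = φ(2)·φ(41) = 1·40 = 40 = 2^3 · 5.
In a cyclic group of order 40, there are φ(d) elements of order d for each divisor d of 40, and zero for non-divisors.
52 does not divide 40, so no element of (Z/82Z)^× has order 52.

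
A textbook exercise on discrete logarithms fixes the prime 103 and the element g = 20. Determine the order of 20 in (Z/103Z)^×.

102

By Lagrange's theorem, ord_103(20) divides φ(103) = 103 − 1 = 102 = 2 · 3 · 17.
Divisors of 102: 1, 2, 3, 6, 17, 34, 51, 102.
Check 20^d mod 103 for each divisor in increasing order:
20^1 ≡ 20
20^2 ≡ 91
20^3 ≡ 69
20^6 ≡ 23
20^17 ≡ 47
20^34 ≡ 46
20^51 ≡ 102
20^102 ≡ 1
Hence ord(20) = 102.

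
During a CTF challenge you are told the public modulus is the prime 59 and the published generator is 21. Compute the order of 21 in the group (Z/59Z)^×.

ord(21) | φ(59) = 59 − 1 = 58 = 2 · 29.
Divisors of 58: 1, 2, 29, 58.
Compute 21^d (mod 59) for the divisors d until we hit 1:
21^1 ≡ 21
21^2 ≡ 28
21^29 ≡ 1
So ord_59(21) = 29.

29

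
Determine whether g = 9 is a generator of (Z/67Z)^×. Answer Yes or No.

No

φ(67) = 67 − 1 = 66 = 2 · 3 · 11.
It suffices to check that the order of 9 is not a proper divisor of 66: compute 9^(66/q) for q ∈ {2, 3, 11}.
9^33 ≡ 1 (mod 67)  [q = 2: ≡ 1 ✗]
9^22 ≡ 1 (mod 67)  [q = 3: ≡ 1 ✗]
9^6 ≡ 64 (mod 67)  [q = 11: ≢ 1 ✓]
Since 9^33 ≡ 1, the order of 9 divides 33 < 66, so 9 is not a primitive root.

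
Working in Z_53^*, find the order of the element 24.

13

By Lagrange's theorem, ord_53(24) divides φ(53) = 53 − 1 = 52 = 2^2 · 13.
Divisors of 52: 1, 2, 4, 13, 26, 52.
Evaluate successive powers at the divisors of 52:
24^1 ≡ 24
24^2 ≡ 46
24^4 ≡ 49
24^13 ≡ 1
The smallest such exponent is 13, so the order of 24 is 13.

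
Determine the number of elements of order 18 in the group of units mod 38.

6

φ(38) = φ(2)·φ(19) = 1·18 = 18 = 2 · 3^2.
In a cyclic group of order 18, there are φ(d) elements of order d for each divisor d of 18, and zero for non-divisors.
18 = 2 · 3^2 divides 18, and φ(18) = 6.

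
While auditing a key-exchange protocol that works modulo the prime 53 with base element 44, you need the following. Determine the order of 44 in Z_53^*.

13

The order of 44 must divide φ(53) = 53 − 1 = 52 = 2^2 · 13.
Divisors of 52: 1, 2, 4, 13, 26, 52.
Evaluate successive powers at the divisors of 52:
44^1 ≡ 44
44^2 ≡ 28
44^4 ≡ 42
44^13 ≡ 1
So ord_53(44) = 13.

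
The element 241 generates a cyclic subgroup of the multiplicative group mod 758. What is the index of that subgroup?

27

Since 241 ∈ (Z/758Z)^×, its order divides φ(758) = φ(2)·φ(379) = 1·378 = 378 = 2 · 3^3 · 7.
Divisors of 378: 1, 2, 3, 6, 7, 9, 14, 18, 21, 27, 42, 54, 63, 126, 189, 378.
Test each divisor d:
241^1 ≡ 241 (mod 758)
241^2 ≡ 473 (mod 758)
241^3 ≡ 293 (mod 758)
241^6 ≡ 195 (mod 758)
241^7 ≡ 757 (mod 758)
241^9 ≡ 285 (mod 758)
241^14 ≡ 1 (mod 758) ✓
So ord_758(241) = 14, hence |⟨241⟩| = 14.
Index = |(Z/758Z)^×| / |⟨241⟩| = 378 / 14 = 27.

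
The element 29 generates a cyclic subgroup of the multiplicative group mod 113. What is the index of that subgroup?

1

By Lagrange's theorem, ord_113(29) divides φ(113) = 113 − 1 = 112 = 2^4 · 7.
Divisors of 112: 1, 2, 4, 7, 8, 14, 16, 28, 56, 112.
Test each divisor d:
29^1 ≡ 29
29^2 ≡ 50
29^4 ≡ 14
29^7 ≡ 73
29^8 ≡ 83
29^14 ≡ 18
29^16 ≡ 109
29^28 ≡ 98
29^56 ≡ 112
29^112 ≡ 1
So ord_113(29) = 112, hence |⟨29⟩| = 112.
Index = |(Z/113Z)^×| / |⟨29⟩| = 112 / 112 = 1.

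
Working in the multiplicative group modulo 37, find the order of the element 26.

3

ord(26) | φ(37) = 37 − 1 = 36 = 2^2 · 3^2.
Divisors of 36: 1, 2, 3, 4, 6, 9, 12, 18, 36.
Check 26^d mod 37 for each divisor in increasing order:
26^1 ≡ 26
26^2 ≡ 10
26^3 ≡ 1
The smallest such exponent is 3, so the order of 26 is 3.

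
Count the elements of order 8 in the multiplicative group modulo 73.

φ(73) = 73 − 1 = 72 = 2^3 · 3^2.
(Z/73Z)^× is cyclic (|G| = 72); a cyclic group of order m has exactly φ(d) elements of each order d | m, and none otherwise.
8 = 2^3 divides 72, and φ(8) = 4.

4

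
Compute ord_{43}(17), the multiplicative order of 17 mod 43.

Since 17 ∈ (Z/43Z)^×, its order divides φ(43) = 43 − 1 = 42 = 2 · 3 · 7.
Divisors of 42: 1, 2, 3, 6, 7, 14, 21, 42.
Evaluate successive powers at the divisors of 42:
17^1 ≡ 17 (mod 43)
17^2 ≡ 31 (mod 43)
17^3 ≡ 11 (mod 43)
17^6 ≡ 35 (mod 43)
17^7 ≡ 36 (mod 43)
17^14 ≡ 6 (mod 43)
17^21 ≡ 1 (mod 43) ✓
Hence ord(17) = 21.

21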